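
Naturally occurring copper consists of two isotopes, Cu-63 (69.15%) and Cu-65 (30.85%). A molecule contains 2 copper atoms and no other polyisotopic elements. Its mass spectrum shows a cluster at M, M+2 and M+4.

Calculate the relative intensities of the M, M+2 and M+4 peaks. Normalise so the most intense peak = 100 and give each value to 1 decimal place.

100.0 : 89.2 : 19.9

The 2 Cu atoms are independent, so intensities follow the terms of (0.6915 + 0.3085)^2.
P(M) = 0.6915^2 = 0.478172
P(M+2) = 2 × 0.6915^1 × 0.3085^1 = 0.426656
P(M+4) = 0.3085^2 = 0.095172
The M peak is largest (0.478172); scaling to 100 gives 100.0 : 89.2 : 19.9.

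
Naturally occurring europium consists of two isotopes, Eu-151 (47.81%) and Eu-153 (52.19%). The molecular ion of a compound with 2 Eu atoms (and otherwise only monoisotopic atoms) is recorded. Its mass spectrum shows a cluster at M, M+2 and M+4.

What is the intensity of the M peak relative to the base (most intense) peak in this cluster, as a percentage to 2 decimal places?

45.80%

(0.4781 + 0.5219)^2 gives M 0.2286, M+2 0.4990, M+4 0.2724; the largest is M+2.
P(M+2) = C(2,1) × 0.4781^1 × 0.5219^1 = 2 × 0.4781 × 0.5219 = 0.499041 (base)
P(M) = C(2,0) × 0.4781^2 × 0.5219^0 = 1 × 0.22857961 × 1.0000 = 0.228580
Relative intensity = 0.228580 / 0.499041 × 100 = 45.80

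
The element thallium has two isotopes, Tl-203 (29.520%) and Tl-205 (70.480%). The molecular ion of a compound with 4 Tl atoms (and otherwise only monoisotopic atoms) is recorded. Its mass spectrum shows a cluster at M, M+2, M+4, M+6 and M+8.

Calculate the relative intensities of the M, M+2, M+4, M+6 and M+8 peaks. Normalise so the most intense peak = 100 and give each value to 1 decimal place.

Each Tl atom is independently Tl-203 (p = 0.29520) or Tl-205 (q = 0.70480); the cluster is the binomial expansion (p + q)^4.
P(M) = 0.29520^4 = 0.007594
P(M+2) = 4 × 0.29520^3 × 0.70480^1 = 0.072523
P(M+4) = 6 × 0.29520^2 × 0.70480^2 = 0.259726
P(M+6) = 4 × 0.29520^1 × 0.70480^3 = 0.413403
P(M+8) = 0.70480^4 = 0.246754
The M+6 peak is largest (0.413403); scaling to 100 gives 1.8 : 17.5 : 62.8 : 100.0 : 59.7.

1.8 : 17.5 : 62.8 : 100.0 : 59.7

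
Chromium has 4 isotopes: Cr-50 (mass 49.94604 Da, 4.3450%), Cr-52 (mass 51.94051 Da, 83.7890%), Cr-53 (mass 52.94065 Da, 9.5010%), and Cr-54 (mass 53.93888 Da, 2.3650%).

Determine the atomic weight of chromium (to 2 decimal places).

Weight each isotope mass by its fractional abundance: 0.043450 × 49.94604 + 0.837890 × 51.94051 + 0.095010 × 52.94065 + 0.023650 × 53.93888
= 2.170155 + 43.520434 + 5.029891 + 1.275655 = 51.996135 Da

52.00 Da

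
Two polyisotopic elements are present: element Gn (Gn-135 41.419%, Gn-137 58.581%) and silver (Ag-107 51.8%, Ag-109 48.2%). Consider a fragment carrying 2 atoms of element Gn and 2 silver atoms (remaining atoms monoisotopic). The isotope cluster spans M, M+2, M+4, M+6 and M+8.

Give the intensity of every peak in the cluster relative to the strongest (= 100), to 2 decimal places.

12.30 : 57.68 : 100.00 : 75.91 : 21.30

Element Gn pattern (n=2): 0.17155336 : 0.48527329 : 0.34317336
Silver pattern (n=2): 0.268324 : 0.499352 : 0.232324
Convolve the two distributions (both contribute in 2-u steps):
  M: 0.17155336×0.268324 = 0.046032
  M+2: 0.17155336×0.499352 + 0.48527329×0.268324 = 0.215876
  M+4: 0.17155336×0.232324 + 0.48527329×0.499352 + 0.34317336×0.268324 = 0.374260
  M+6: 0.48527329×0.232324 + 0.34317336×0.499352 = 0.284105
  M+8: 0.34317336×0.232324 = 0.079727
Scale to base peak (0.374260) = 100: 12.30 : 57.68 : 100.00 : 75.91 : 21.30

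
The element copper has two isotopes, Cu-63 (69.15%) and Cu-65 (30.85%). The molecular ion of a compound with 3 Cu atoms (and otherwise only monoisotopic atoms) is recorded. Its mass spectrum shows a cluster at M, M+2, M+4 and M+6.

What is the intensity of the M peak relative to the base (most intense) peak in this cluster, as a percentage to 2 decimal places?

Binomial terms of (0.6915 + 0.3085)^3: M 0.3307, M+2 0.4425, M+4 0.1974, M+6 0.0294 → M+2 is the base peak.
P(M+2) = C(3,1) × 0.6915^2 × 0.3085^1 = 3 × 0.47817225 × 0.3085 = 0.442548 (base)
P(M) = C(3,0) × 0.6915^3 × 0.3085^0 = 1 × 0.33065611 × 1.0000 = 0.330656
Relative intensity = 0.330656 / 0.442548 × 100 = 74.72

74.72%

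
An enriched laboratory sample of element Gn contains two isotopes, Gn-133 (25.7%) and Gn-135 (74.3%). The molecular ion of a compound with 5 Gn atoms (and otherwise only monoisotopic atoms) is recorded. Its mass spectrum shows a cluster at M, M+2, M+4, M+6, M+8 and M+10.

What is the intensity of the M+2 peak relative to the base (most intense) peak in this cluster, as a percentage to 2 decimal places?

4.14%

(0.257 + 0.743)^5 gives M 0.0011, M+2 0.0162, M+4 0.0937, M+6 0.2709, M+8 0.3916, M+10 0.2264; the largest is M+8.
P(M+8) = C(5,4) × 0.257^1 × 0.743^4 = 5 × 0.2570 × 0.3047581 = 0.391614 (base)
P(M+2) = C(5,1) × 0.257^4 × 0.743^1 = 5 × 0.00436247 × 0.7430 = 0.016207
Relative intensity = 0.016207 / 0.391614 × 100 = 4.14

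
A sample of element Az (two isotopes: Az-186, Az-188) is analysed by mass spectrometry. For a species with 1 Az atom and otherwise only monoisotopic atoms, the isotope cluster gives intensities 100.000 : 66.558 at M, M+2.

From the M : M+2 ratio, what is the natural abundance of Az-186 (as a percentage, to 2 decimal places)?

Write p for the Az-186 fraction. I(M+2)/I(M) = [C(1,1)·p^0·(1−p)] / p^1 = 1·(1−p)/p = 66.558/100.000 = 0.6656
(1−p)/p = 0.6656/1 = 0.6656  ⇒  p = 1/(1 + 0.6656) = 0.6004
Az-186: 60.04%, Az-188: 39.96%.

60.04%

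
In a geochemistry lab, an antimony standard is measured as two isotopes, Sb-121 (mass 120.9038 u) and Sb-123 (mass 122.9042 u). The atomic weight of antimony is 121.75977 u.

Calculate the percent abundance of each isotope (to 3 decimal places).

Sb-121: 57.210%, Sb-123: 42.790%

Let x be the fractional abundance of Sb-121; then Sb-123 has abundance 1 − x.
120.9038·x + 122.9042·(1 − x) = 121.75977
(120.9038 − 122.9042)·x = 121.75977 − 122.9042
x = -1.14443 / -2.0004 = 0.57210 → 57.210% Sb-121, 42.790% Sb-123.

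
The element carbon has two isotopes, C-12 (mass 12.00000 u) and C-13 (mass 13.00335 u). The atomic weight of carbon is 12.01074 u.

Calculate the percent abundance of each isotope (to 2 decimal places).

Let x be the fractional abundance of C-12; then C-13 has abundance 1 − x.
12.00000·x + 13.00335·(1 − x) = 12.01074
(12.00000 − 13.00335)·x = 12.01074 − 13.00335
x = -0.99261 / -1.00335 = 0.98930 → 98.93% C-12, 1.07% C-13.

C-12: 98.93%, C-13: 1.07%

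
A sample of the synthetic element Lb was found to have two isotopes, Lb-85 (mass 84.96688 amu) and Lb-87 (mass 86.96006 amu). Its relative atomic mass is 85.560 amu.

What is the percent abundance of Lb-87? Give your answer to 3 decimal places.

29.757%

With x = fraction of Lb-85 (so Lb-87 is 1 − x):
84.96688·x + 86.96006·(1 − x) = 85.560
(84.96688 − 86.96006)·x = 85.560 − 86.96006
x = -1.40006 / -1.99318 = 0.70243 → 70.243% Lb-85, 29.757% Lb-87.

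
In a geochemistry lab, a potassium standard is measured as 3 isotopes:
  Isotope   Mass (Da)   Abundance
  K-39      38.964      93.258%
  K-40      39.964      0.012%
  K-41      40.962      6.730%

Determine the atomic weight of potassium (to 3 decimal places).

Weight each isotope mass by its fractional abundance: 0.93258 × 38.964 + 0.00012 × 39.964 + 0.06730 × 40.962
= 36.3370 + 0.0048 + 2.7567 = 39.0985 Da

39.099 Da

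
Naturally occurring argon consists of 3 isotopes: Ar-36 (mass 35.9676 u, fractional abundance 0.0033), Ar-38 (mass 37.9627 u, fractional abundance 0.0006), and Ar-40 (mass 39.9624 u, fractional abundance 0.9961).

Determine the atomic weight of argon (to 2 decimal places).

39.95 u

The abundance-weighted mean is 0.0033 × 35.9676 + 0.0006 × 37.9627 + 0.9961 × 39.9624
= 0.11869 + 0.02278 + 39.80655 = 39.94802 u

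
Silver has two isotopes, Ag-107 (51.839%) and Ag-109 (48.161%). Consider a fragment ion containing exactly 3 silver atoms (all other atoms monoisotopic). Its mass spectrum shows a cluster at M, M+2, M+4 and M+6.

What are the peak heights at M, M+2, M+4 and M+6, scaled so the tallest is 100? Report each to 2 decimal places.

Each Ag atom is independently Ag-107 (p = 0.51839) or Ag-109 (q = 0.48161); the cluster is the binomial expansion (p + q)^3.
P(M) = 0.51839^3 = 0.139306
P(M+2) = 3 × 0.51839^2 × 0.48161^1 = 0.388267
P(M+4) = 3 × 0.51839^1 × 0.48161^2 = 0.360719
P(M+6) = 0.48161^3 = 0.111709
The M+2 peak is largest (0.388267); scaling to 100 gives 35.88 : 100.00 : 92.90 : 28.77.

35.88 : 100.00 : 92.90 : 28.77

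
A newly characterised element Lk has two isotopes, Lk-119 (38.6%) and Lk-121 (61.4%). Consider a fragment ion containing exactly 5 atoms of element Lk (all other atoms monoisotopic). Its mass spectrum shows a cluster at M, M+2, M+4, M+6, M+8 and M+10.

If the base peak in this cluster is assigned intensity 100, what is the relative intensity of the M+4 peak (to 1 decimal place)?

62.9

Term probabilities: M 0.0086, M+2 0.0682, M+4 0.2168, M+6 0.3449, M+8 0.2743, M+10 0.0873. Base peak = M+6.
P(M+6) = C(5,3) × 0.386^2 × 0.614^3 = 10 × 0.148996 × 0.23147554 = 0.344889 (base)
P(M+4) = C(5,2) × 0.386^3 × 0.614^2 = 10 × 0.05751246 × 0.376996 = 0.216820
Relative intensity = 0.216820 / 0.344889 × 100 = 62.9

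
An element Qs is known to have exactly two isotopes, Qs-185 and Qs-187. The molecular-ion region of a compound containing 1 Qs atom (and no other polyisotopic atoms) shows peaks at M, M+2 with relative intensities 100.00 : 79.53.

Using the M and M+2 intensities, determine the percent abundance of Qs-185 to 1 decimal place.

Let p = fractional abundance of Qs-185. I(M+2)/I(M) = [C(1,1)·p^0·(1−p)] / p^1 = 1·(1−p)/p = 79.53/100.00 = 0.7953
(1−p)/p = 0.7953/1 = 0.7953  ⇒  p = 1/(1 + 0.7953) = 0.5570
Qs-185: 55.7%, Qs-187: 44.3%.

55.7%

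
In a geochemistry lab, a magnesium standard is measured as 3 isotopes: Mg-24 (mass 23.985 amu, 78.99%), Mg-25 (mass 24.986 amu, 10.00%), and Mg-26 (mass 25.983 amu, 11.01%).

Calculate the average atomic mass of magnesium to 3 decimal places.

Ar = Σ fᵢ·mᵢ = 0.7899 × 23.985 + 0.1000 × 24.986 + 0.1101 × 25.983
= 18.9458 + 2.4986 + 2.8607 = 24.3051 amu

24.305 amu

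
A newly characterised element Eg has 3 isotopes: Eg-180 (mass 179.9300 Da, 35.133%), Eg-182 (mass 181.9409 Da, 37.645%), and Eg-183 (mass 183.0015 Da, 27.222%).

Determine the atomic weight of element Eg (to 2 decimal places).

Weight each isotope mass by its fractional abundance: 0.35133 × 179.9300 + 0.37645 × 181.9409 + 0.27222 × 183.0015
= 63.21481 + 68.49165 + 49.81667 = 181.52313 Da

181.52 Da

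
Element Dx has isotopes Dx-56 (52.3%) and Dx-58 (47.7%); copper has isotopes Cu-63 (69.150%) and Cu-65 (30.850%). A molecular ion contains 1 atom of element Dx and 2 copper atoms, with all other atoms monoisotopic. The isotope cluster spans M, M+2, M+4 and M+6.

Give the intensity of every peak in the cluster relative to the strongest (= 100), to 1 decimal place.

55.4 : 100.0 : 56.1 : 10.1

Element Dx pattern (n=1): 0.5230 : 0.4770
Copper pattern (n=2): 0.47817225 : 0.4266555 : 0.09517225
Convolve the two distributions (both contribute in 2-u steps):
  M: 0.5230×0.47817225 = 0.250084
  M+2: 0.5230×0.4266555 + 0.4770×0.47817225 = 0.451229
  M+4: 0.5230×0.09517225 + 0.4770×0.4266555 = 0.253290
  M+6: 0.4770×0.09517225 = 0.045397
Scale to base peak (0.451229) = 100: 55.4 : 100.0 : 56.1 : 10.1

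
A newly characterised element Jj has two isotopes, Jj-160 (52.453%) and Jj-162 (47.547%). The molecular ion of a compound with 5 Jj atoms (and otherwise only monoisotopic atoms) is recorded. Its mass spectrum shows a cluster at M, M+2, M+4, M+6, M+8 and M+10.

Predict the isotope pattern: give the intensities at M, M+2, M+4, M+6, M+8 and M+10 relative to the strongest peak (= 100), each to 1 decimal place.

Expanding (0.52453 + 0.47547)^5:
P(M) = 0.52453^5 = 0.039706
P(M+2) = 5 × 0.52453^4 × 0.47547^1 = 0.179959
P(M+4) = 10 × 0.52453^3 × 0.47547^2 = 0.326255
P(M+6) = 10 × 0.52453^2 × 0.47547^3 = 0.295740
P(M+8) = 5 × 0.52453^1 × 0.47547^4 = 0.134040
P(M+10) = 0.47547^5 = 0.024301
The M+4 peak is largest (0.326255); scaling to 100 gives 12.2 : 55.2 : 100.0 : 90.6 : 41.1 : 7.4.

12.2 : 55.2 : 100.0 : 90.6 : 41.1 : 7.4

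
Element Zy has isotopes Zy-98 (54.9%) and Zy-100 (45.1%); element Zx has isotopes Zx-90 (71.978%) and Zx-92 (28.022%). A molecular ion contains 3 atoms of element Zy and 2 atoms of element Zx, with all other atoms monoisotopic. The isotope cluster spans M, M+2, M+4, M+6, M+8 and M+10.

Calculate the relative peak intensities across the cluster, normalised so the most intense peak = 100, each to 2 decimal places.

24.42 : 79.20 : 100.00 : 61.15 : 18.03 : 2.05

Element Zy pattern (n=3): 0.16546915 : 0.40779555 : 0.33500145 : 0.09173385
Element Zx pattern (n=2): 0.51808325 : 0.4033935 : 0.07852325
Convolve the two distributions (both contribute in 2-u steps):
  M: 0.16546915×0.51808325 = 0.085727
  M+2: 0.16546915×0.4033935 + 0.40779555×0.51808325 = 0.278021
  M+4: 0.16546915×0.07852325 + 0.40779555×0.4033935 + 0.33500145×0.51808325 = 0.351054
  M+6: 0.40779555×0.07852325 + 0.33500145×0.4033935 + 0.09173385×0.51808325 = 0.214685
  M+8: 0.33500145×0.07852325 + 0.09173385×0.4033935 = 0.063310
  M+10: 0.09173385×0.07852325 = 0.007203
Scale to base peak (0.351054) = 100: 24.42 : 79.20 : 100.00 : 61.15 : 18.03 : 2.05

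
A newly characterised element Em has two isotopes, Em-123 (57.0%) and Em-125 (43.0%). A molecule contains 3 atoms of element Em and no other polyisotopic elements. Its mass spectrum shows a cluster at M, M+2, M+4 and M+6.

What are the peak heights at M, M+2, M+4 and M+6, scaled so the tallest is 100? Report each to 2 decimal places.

44.19 : 100.00 : 75.44 : 18.97

The 3 Em atoms are independent, so intensities follow the terms of (0.570 + 0.430)^3.
P(M) = 0.570^3 = 0.185193
P(M+2) = 3 × 0.570^2 × 0.430^1 = 0.419121
P(M+4) = 3 × 0.570^1 × 0.430^2 = 0.316179
P(M+6) = 0.430^3 = 0.079507
The M+2 peak is largest (0.419121); scaling to 100 gives 44.19 : 100.00 : 75.44 : 18.97.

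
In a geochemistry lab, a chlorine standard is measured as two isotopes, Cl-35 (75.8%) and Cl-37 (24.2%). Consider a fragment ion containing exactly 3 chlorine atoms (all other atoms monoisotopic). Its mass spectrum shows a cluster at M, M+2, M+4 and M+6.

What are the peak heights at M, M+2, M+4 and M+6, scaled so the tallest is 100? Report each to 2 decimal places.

The 3 Cl atoms are independent, so intensities follow the terms of (0.758 + 0.242)^3.
P(M) = 0.758^3 = 0.435520
P(M+2) = 3 × 0.758^2 × 0.242^1 = 0.417133
P(M+4) = 3 × 0.758^1 × 0.242^2 = 0.133175
P(M+6) = 0.242^3 = 0.014172
The M peak is largest (0.435520); scaling to 100 gives 100.00 : 95.78 : 30.58 : 3.25.

100.00 : 95.78 : 30.58 : 3.25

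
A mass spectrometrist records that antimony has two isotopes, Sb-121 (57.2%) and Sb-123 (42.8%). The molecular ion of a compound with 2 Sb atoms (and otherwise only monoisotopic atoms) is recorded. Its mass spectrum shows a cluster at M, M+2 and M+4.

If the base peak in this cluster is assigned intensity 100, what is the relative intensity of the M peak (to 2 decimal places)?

(0.572 + 0.428)^2 gives M 0.3272, M+2 0.4896, M+4 0.1832; the largest is M+2.
P(M+2) = C(2,1) × 0.572^1 × 0.428^1 = 2 × 0.5720 × 0.4280 = 0.489632 (base)
P(M) = C(2,0) × 0.572^2 × 0.428^0 = 1 × 0.327184 × 1.0000 = 0.327184
Relative intensity = 0.327184 / 0.489632 × 100 = 66.82

66.82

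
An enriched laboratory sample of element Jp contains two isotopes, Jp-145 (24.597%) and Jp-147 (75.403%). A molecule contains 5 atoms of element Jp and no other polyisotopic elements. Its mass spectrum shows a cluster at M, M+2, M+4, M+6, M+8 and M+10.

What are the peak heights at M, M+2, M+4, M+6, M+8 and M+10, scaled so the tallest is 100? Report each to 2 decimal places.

0.23 : 3.47 : 21.28 : 65.24 : 100.00 : 61.31

The 5 Jp atoms are independent, so intensities follow the terms of (0.24597 + 0.75403)^5.
P(M) = 0.24597^5 = 0.000900
P(M+2) = 5 × 0.24597^4 × 0.75403^1 = 0.013800
P(M+4) = 10 × 0.24597^3 × 0.75403^2 = 0.084610
P(M+6) = 10 × 0.24597^2 × 0.75403^3 = 0.259376
P(M+8) = 5 × 0.24597^1 × 0.75403^4 = 0.397564
P(M+10) = 0.75403^5 = 0.243749
The M+8 peak is largest (0.397564); scaling to 100 gives 0.23 : 3.47 : 21.28 : 65.24 : 100.00 : 61.31.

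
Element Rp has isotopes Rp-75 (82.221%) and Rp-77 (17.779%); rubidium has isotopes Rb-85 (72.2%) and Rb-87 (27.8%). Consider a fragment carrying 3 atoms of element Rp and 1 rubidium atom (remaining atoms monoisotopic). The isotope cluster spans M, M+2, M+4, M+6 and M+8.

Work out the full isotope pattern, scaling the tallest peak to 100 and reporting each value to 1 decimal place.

Element Rp pattern (n=3): 0.55583804 : 0.36057374 : 0.07796841 : 0.00561981
Rubidium pattern (n=1): 0.7220 : 0.2780
Convolve the two distributions (both contribute in 2-u steps):
  M: 0.55583804×0.7220 = 0.401315
  M+2: 0.55583804×0.2780 + 0.36057374×0.7220 = 0.414857
  M+4: 0.36057374×0.2780 + 0.07796841×0.7220 = 0.156533
  M+6: 0.07796841×0.2780 + 0.00561981×0.7220 = 0.025733
  M+8: 0.00561981×0.2780 = 0.001562
Scale to base peak (0.414857) = 100: 96.7 : 100.0 : 37.7 : 6.2 : 0.4

96.7 : 100.0 : 37.7 : 6.2 : 0.4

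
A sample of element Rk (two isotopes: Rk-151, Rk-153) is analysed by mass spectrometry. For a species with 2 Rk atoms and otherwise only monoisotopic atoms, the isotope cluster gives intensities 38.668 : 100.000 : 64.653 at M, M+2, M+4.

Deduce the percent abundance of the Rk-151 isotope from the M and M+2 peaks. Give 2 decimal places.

Write p for the Rk-151 fraction. I(M+2)/I(M) = [C(2,1)·p^1·(1−p)] / p^2 = 2·(1−p)/p = 100.000/38.668 = 2.5861
(1−p)/p = 2.5861/2 = 1.2931  ⇒  p = 1/(1 + 1.2931) = 0.4361
Rk-151: 43.61%, Rk-153: 56.39%.

43.61%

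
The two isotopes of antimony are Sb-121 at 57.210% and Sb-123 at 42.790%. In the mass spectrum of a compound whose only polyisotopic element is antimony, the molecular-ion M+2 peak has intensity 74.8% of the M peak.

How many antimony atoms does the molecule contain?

1

With n Sb atoms, P(M+2)/P(M) = C(n,1)·p^(n−1)q / p^n = n·q/p = n · 0.42790/0.57210.
n = 0.748 × 0.57210/0.42790 = 1.00 ≈ 1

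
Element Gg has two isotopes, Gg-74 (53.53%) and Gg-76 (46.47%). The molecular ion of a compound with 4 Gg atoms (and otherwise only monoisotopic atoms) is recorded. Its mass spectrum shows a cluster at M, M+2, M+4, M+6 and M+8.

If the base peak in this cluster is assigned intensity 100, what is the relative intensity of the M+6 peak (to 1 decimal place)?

(0.5353 + 0.4647)^4 gives M 0.0821, M+2 0.2851, M+4 0.3713, M+6 0.2149, M+8 0.0466; the largest is M+4.
P(M+4) = C(4,2) × 0.5353^2 × 0.4647^2 = 6 × 0.28654609 × 0.21594609 = 0.371271 (base)
P(M+6) = C(4,3) × 0.5353^1 × 0.4647^3 = 4 × 0.5353 × 0.10035015 = 0.214870
Relative intensity = 0.214870 / 0.371271 × 100 = 57.9

57.9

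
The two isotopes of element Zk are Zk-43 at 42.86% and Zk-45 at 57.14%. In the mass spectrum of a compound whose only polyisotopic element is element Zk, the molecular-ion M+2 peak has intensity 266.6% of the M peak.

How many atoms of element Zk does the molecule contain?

With n Zk atoms, P(M+2)/P(M) = C(n,1)·p^(n−1)q / p^n = n·q/p = n · 0.5714/0.4286.
n = 2.666 × 0.4286/0.5714 = 2.00 ≈ 2

2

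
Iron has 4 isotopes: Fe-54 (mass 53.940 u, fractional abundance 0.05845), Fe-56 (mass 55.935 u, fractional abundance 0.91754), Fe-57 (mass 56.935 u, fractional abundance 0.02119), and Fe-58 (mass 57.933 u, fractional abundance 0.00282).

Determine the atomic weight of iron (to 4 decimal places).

55.8452 u

Average mass = Σ (abundance × isotope mass) = 0.05845 × 53.940 + 0.91754 × 55.935 + 0.02119 × 56.935 + 0.00282 × 57.933
= 3.15279 + 51.32260 + 1.20645 + 0.16337 = 55.84521 u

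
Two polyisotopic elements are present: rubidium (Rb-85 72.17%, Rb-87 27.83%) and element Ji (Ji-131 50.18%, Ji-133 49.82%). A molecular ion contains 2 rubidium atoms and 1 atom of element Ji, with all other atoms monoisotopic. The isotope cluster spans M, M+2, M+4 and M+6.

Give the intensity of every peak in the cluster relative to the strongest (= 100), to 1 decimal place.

Rubidium pattern (n=2): 0.52085089 : 0.40169822 : 0.07745089
Element Ji pattern (n=1): 0.5018 : 0.4982
Convolve the two distributions (both contribute in 2-u steps):
  M: 0.52085089×0.5018 = 0.261363
  M+2: 0.52085089×0.4982 + 0.40169822×0.5018 = 0.461060
  M+4: 0.40169822×0.4982 + 0.07745089×0.5018 = 0.238991
  M+6: 0.07745089×0.4982 = 0.038586
Scale to base peak (0.461060) = 100: 56.7 : 100.0 : 51.8 : 8.4

56.7 : 100.0 : 51.8 : 8.4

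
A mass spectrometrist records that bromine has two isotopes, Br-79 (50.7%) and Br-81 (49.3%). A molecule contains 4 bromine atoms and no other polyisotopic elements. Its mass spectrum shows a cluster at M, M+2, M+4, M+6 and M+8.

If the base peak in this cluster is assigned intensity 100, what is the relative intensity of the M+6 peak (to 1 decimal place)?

Binomial terms of (0.507 + 0.493)^4: M 0.0661, M+2 0.2570, M+4 0.3749, M+6 0.2430, M+8 0.0591 → M+4 is the base peak.
P(M+4) = C(4,2) × 0.507^2 × 0.493^2 = 6 × 0.257049 × 0.243049 = 0.374853 (base)
P(M+6) = C(4,3) × 0.507^1 × 0.493^3 = 4 × 0.5070 × 0.11982316 = 0.243001
Relative intensity = 0.243001 / 0.374853 × 100 = 64.8

64.8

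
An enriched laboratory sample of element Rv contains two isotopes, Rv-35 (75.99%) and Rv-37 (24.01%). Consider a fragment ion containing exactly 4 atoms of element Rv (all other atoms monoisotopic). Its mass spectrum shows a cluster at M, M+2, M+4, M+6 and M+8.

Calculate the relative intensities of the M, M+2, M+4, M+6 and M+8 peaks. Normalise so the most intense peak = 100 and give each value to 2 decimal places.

79.12 : 100.00 : 47.39 : 9.98 : 0.79

Expanding (0.7599 + 0.2401)^4:
P(M) = 0.7599^4 = 0.333446
P(M+2) = 4 × 0.7599^3 × 0.2401^1 = 0.421426
P(M+4) = 6 × 0.7599^2 × 0.2401^2 = 0.199732
P(M+6) = 4 × 0.7599^1 × 0.2401^3 = 0.042072
P(M+8) = 0.2401^4 = 0.003323
The M+2 peak is largest (0.421426); scaling to 100 gives 79.12 : 100.00 : 47.39 : 9.98 : 0.79.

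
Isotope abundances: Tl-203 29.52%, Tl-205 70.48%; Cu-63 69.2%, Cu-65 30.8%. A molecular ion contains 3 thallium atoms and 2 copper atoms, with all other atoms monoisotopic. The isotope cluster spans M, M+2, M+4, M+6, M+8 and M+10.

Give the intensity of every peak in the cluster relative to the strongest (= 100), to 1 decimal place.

3.3 : 26.6 : 78.3 : 100.0 : 51.2 : 8.9

Thallium pattern (n=3): 0.02572463 : 0.18425524 : 0.43991564 : 0.35010449
Copper pattern (n=2): 0.478864 : 0.426272 : 0.094864
Convolve the two distributions (both contribute in 2-u steps):
  M: 0.02572463×0.478864 = 0.012319
  M+2: 0.02572463×0.426272 + 0.18425524×0.478864 = 0.099199
  M+4: 0.02572463×0.094864 + 0.18425524×0.426272 + 0.43991564×0.478864 = 0.291643
  M+6: 0.18425524×0.094864 + 0.43991564×0.426272 + 0.35010449×0.478864 = 0.372655
  M+8: 0.43991564×0.094864 + 0.35010449×0.426272 = 0.190972
  M+10: 0.35010449×0.094864 = 0.033212
Scale to base peak (0.372655) = 100: 3.3 : 26.6 : 78.3 : 100.0 : 51.2 : 8.9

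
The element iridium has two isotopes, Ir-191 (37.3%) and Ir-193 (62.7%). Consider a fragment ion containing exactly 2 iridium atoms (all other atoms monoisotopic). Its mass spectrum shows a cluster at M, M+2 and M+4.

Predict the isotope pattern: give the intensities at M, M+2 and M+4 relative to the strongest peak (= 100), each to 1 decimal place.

Expanding (0.373 + 0.627)^2:
P(M) = 0.373^2 = 0.139129
P(M+2) = 2 × 0.373^1 × 0.627^1 = 0.467742
P(M+4) = 0.627^2 = 0.393129
The M+2 peak is largest (0.467742); scaling to 100 gives 29.7 : 100.0 : 84.0.

29.7 : 100.0 : 84.0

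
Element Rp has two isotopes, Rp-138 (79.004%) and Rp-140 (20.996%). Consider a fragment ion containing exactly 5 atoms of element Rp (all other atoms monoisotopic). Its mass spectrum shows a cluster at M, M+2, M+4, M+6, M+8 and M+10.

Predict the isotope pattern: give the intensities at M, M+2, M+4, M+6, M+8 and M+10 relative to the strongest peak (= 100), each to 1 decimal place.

Expanding (0.79004 + 0.20996)^5:
P(M) = 0.79004^5 = 0.307784
P(M+2) = 5 × 0.79004^4 × 0.20996^1 = 0.408981
P(M+4) = 10 × 0.79004^3 × 0.20996^2 = 0.217380
P(M+6) = 10 × 0.79004^2 × 0.20996^3 = 0.057771
P(M+8) = 5 × 0.79004^1 × 0.20996^4 = 0.007677
P(M+10) = 0.20996^5 = 0.000408
The M+2 peak is largest (0.408981); scaling to 100 gives 75.3 : 100.0 : 53.2 : 14.1 : 1.9 : 0.1.

75.3 : 100.0 : 53.2 : 14.1 : 1.9 : 0.1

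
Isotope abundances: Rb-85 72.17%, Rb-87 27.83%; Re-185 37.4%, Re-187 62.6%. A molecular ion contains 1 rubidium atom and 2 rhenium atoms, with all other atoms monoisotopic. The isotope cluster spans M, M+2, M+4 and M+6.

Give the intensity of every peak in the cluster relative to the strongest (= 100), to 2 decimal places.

Rubidium pattern (n=1): 0.7217 : 0.2783
Rhenium pattern (n=2): 0.139876 : 0.468248 : 0.391876
Convolve the two distributions (both contribute in 2-u steps):
  M: 0.7217×0.139876 = 0.100949
  M+2: 0.7217×0.468248 + 0.2783×0.139876 = 0.376862
  M+4: 0.7217×0.391876 + 0.2783×0.468248 = 0.413130
  M+6: 0.2783×0.391876 = 0.109059
Scale to base peak (0.413130) = 100: 24.44 : 91.22 : 100.00 : 26.40

24.44 : 91.22 : 100.00 : 26.40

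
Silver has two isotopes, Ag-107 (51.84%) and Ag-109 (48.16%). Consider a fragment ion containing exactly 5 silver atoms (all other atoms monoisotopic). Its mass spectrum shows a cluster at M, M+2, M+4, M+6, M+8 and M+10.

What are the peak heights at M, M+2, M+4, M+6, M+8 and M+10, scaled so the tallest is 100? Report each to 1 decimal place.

11.6 : 53.8 : 100.0 : 92.9 : 43.2 : 8.0

Expanding (0.5184 + 0.4816)^5:
P(M) = 0.5184^5 = 0.037439
P(M+2) = 5 × 0.5184^4 × 0.4816^1 = 0.173907
P(M+4) = 10 × 0.5184^3 × 0.4816^2 = 0.323123
P(M+6) = 10 × 0.5184^2 × 0.4816^3 = 0.300185
P(M+8) = 5 × 0.5184^1 × 0.4816^4 = 0.139438
P(M+10) = 0.4816^5 = 0.025908
The M+4 peak is largest (0.323123); scaling to 100 gives 11.6 : 53.8 : 100.0 : 92.9 : 43.2 : 8.0.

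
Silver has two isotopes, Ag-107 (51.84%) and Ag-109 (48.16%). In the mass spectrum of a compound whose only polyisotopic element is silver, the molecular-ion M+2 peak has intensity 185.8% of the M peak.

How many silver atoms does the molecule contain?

2

With n Ag atoms, P(M+2)/P(M) = C(n,1)·p^(n−1)q / p^n = n·q/p = n · 0.4816/0.5184.
n = 1.858 × 0.5184/0.4816 = 2.00 ≈ 2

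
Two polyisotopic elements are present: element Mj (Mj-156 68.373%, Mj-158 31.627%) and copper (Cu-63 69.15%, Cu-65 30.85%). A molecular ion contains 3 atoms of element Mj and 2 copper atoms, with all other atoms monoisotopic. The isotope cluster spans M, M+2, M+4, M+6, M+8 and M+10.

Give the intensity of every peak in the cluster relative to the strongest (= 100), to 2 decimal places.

43.86 : 100.00 : 91.19 : 41.58 : 9.48 : 0.86

Element Mj pattern (n=3): 0.31963469 : 0.44355607 : 0.20517379 : 0.03163545
Copper pattern (n=2): 0.47817225 : 0.4266555 : 0.09517225
Convolve the two distributions (both contribute in 2-u steps):
  M: 0.31963469×0.47817225 = 0.152840
  M+2: 0.31963469×0.4266555 + 0.44355607×0.47817225 = 0.348470
  M+4: 0.31963469×0.09517225 + 0.44355607×0.4266555 + 0.20517379×0.47817225 = 0.317774
  M+6: 0.44355607×0.09517225 + 0.20517379×0.4266555 + 0.03163545×0.47817225 = 0.144880
  M+8: 0.20517379×0.09517225 + 0.03163545×0.4266555 = 0.033024
  M+10: 0.03163545×0.09517225 = 0.003011
Scale to base peak (0.348470) = 100: 43.86 : 100.00 : 91.19 : 41.58 : 9.48 : 0.86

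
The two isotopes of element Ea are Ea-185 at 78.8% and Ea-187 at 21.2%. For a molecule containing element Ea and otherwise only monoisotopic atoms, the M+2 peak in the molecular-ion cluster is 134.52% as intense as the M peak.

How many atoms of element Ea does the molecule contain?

5

For n independent Ea atoms, I(M+2)/I(M) = n · (abundance Ea-187) / (abundance Ea-185) = n · 0.212/0.788.
n = 1.3452 × 0.788/0.212 = 5.00 ≈ 5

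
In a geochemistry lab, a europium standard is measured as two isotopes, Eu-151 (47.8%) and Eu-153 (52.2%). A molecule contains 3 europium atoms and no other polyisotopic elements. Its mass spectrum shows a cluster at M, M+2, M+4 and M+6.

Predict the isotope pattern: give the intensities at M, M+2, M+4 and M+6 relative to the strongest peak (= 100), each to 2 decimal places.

The 3 Eu atoms are independent, so intensities follow the terms of (0.478 + 0.522)^3.
P(M) = 0.478^3 = 0.109215
P(M+2) = 3 × 0.478^2 × 0.522^1 = 0.357806
P(M+4) = 3 × 0.478^1 × 0.522^2 = 0.390742
P(M+6) = 0.522^3 = 0.142237
The M+4 peak is largest (0.390742); scaling to 100 gives 27.95 : 91.57 : 100.00 : 36.40.

27.95 : 91.57 : 100.00 : 36.40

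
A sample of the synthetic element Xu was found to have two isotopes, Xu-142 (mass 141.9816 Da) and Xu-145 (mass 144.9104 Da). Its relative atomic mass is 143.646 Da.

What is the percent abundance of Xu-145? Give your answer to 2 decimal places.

56.83%

With x = fraction of Xu-142 (so Xu-145 is 1 − x):
141.9816·x + 144.9104·(1 − x) = 143.646
(141.9816 − 144.9104)·x = 143.646 − 144.9104
x = -1.2644 / -2.9288 = 0.43171 → 43.17% Xu-142, 56.83% Xu-145.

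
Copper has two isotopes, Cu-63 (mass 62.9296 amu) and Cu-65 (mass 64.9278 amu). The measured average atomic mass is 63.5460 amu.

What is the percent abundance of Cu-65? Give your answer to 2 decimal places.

30.85%

Let x be the fractional abundance of Cu-63; then Cu-65 has abundance 1 − x.
62.9296·x + 64.9278·(1 − x) = 63.5460
(62.9296 − 64.9278)·x = 63.5460 − 64.9278
x = -1.3818 / -1.9982 = 0.69152 → 69.15% Cu-63, 30.85% Cu-65.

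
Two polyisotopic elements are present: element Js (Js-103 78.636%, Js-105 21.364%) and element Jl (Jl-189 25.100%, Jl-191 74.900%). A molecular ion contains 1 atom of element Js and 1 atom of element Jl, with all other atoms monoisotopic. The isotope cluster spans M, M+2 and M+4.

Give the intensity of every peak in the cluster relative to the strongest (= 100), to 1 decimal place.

30.7 : 100.0 : 24.9

Element Js pattern (n=1): 0.78636 : 0.21364
Element Jl pattern (n=1): 0.2510 : 0.7490
Convolve the two distributions (both contribute in 2-u steps):
  M: 0.78636×0.2510 = 0.197376
  M+2: 0.78636×0.7490 + 0.21364×0.2510 = 0.642607
  M+4: 0.21364×0.7490 = 0.160016
Scale to base peak (0.642607) = 100: 30.7 : 100.0 : 24.9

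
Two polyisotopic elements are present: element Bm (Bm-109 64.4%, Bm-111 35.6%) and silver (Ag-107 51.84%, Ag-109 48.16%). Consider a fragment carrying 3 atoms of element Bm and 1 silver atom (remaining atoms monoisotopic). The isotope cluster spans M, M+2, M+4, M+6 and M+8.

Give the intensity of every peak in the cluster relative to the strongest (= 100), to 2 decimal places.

38.65 : 100.00 : 94.98 : 39.44 : 6.07

Element Bm pattern (n=3): 0.26708998 : 0.44293805 : 0.24485395 : 0.04511802
Silver pattern (n=1): 0.5184 : 0.4816
Convolve the two distributions (both contribute in 2-u steps):
  M: 0.26708998×0.5184 = 0.138459
  M+2: 0.26708998×0.4816 + 0.44293805×0.5184 = 0.358250
  M+4: 0.44293805×0.4816 + 0.24485395×0.5184 = 0.340251
  M+6: 0.24485395×0.4816 + 0.04511802×0.5184 = 0.141311
  M+8: 0.04511802×0.4816 = 0.021729
Scale to base peak (0.358250) = 100: 38.65 : 100.00 : 94.98 : 39.44 : 6.07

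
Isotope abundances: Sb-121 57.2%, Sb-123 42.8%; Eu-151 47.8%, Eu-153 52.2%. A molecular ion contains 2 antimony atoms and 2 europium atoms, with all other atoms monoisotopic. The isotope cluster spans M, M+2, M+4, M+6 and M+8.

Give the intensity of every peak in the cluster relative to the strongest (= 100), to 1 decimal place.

19.9 : 73.3 : 100.0 : 59.9 : 13.3

Antimony pattern (n=2): 0.327184 : 0.489632 : 0.183184
Europium pattern (n=2): 0.228484 : 0.499032 : 0.272484
Convolve the two distributions (both contribute in 2-u steps):
  M: 0.327184×0.228484 = 0.074756
  M+2: 0.327184×0.499032 + 0.489632×0.228484 = 0.275148
  M+4: 0.327184×0.272484 + 0.489632×0.499032 + 0.183184×0.228484 = 0.375349
  M+6: 0.489632×0.272484 + 0.183184×0.499032 = 0.224832
  M+8: 0.183184×0.272484 = 0.049915
Scale to base peak (0.375349) = 100: 19.9 : 73.3 : 100.0 : 59.9 : 13.3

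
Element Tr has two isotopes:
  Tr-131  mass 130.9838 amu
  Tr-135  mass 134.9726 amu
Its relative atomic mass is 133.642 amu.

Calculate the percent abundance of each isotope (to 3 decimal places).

Tr-131: 33.358%, Tr-135: 66.642%

Let x be the fractional abundance of Tr-131; then Tr-135 has abundance 1 − x.
130.9838·x + 134.9726·(1 − x) = 133.642
(130.9838 − 134.9726)·x = 133.642 − 134.9726
x = -1.3306 / -3.9888 = 0.33358 → 33.358% Tr-131, 66.642% Tr-135.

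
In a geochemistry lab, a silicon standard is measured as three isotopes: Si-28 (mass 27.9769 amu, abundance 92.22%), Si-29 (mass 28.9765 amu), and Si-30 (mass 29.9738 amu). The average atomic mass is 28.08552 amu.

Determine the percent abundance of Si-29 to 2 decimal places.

Let x and y be the fractions of Si-29 and Si-30. Then x + y = 1 − 0.9222 = 0.0778 and 28.9765x + 29.9738y = 28.08552 − 0.9222×27.9769 = 2.28522282.
Substituting: 28.9765x + 29.9738(0.0778 − x) = 2.28522282
(28.9765 − 29.9738)x = -0.04673882  ⇒  x = 0.04687, y = 0.03093
Si-29: 4.69%, Si-30: 3.09%.

4.69%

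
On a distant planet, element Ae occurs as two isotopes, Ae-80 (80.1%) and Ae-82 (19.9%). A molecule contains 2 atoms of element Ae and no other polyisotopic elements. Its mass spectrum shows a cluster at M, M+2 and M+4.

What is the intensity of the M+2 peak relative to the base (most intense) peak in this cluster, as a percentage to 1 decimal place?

Term probabilities: M 0.6416, M+2 0.3188, M+4 0.0396. Base peak = M.
P(M) = C(2,0) × 0.801^2 × 0.199^0 = 1 × 0.641601 × 1.0000 = 0.641601 (base)
P(M+2) = C(2,1) × 0.801^1 × 0.199^1 = 2 × 0.8010 × 0.1990 = 0.318798
Relative intensity = 0.318798 / 0.641601 × 100 = 49.7

49.7%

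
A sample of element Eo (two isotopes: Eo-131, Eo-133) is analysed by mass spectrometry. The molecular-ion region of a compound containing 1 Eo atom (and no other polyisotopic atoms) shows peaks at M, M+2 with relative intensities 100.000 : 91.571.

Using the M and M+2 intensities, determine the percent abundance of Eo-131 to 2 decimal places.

52.20%

Write p for the Eo-131 fraction. I(M+2)/I(M) = [C(1,1)·p^0·(1−p)] / p^1 = 1·(1−p)/p = 91.571/100.000 = 0.9157
(1−p)/p = 0.9157/1 = 0.9157  ⇒  p = 1/(1 + 0.9157) = 0.5220
Eo-131: 52.20%, Eo-133: 47.80%.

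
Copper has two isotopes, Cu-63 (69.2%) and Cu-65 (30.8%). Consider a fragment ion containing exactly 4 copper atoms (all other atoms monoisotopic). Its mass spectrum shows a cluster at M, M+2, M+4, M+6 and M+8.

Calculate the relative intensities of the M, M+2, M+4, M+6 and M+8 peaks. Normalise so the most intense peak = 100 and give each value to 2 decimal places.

Each Cu atom is independently Cu-63 (p = 0.692) or Cu-65 (q = 0.308); the cluster is the binomial expansion (p + q)^4.
P(M) = 0.692^4 = 0.229311
P(M+2) = 4 × 0.692^3 × 0.308^1 = 0.408253
P(M+4) = 6 × 0.692^2 × 0.308^2 = 0.272562
P(M+6) = 4 × 0.692^1 × 0.308^3 = 0.080876
P(M+8) = 0.308^4 = 0.008999
The M+2 peak is largest (0.408253); scaling to 100 gives 56.17 : 100.00 : 66.76 : 19.81 : 2.20.

56.17 : 100.00 : 66.76 : 19.81 : 2.20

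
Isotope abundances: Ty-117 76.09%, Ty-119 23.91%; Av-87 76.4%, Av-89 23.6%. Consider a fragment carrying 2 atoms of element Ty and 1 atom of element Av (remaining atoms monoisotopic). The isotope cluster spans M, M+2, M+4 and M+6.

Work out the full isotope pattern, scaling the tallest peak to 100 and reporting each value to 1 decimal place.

Element Ty pattern (n=2): 0.57896881 : 0.36386238 : 0.05716881
Element Av pattern (n=1): 0.7640 : 0.2360
Convolve the two distributions (both contribute in 2-u steps):
  M: 0.57896881×0.7640 = 0.442332
  M+2: 0.57896881×0.2360 + 0.36386238×0.7640 = 0.414627
  M+4: 0.36386238×0.2360 + 0.05716881×0.7640 = 0.129548
  M+6: 0.05716881×0.2360 = 0.013492
Scale to base peak (0.442332) = 100: 100.0 : 93.7 : 29.3 : 3.1

100.0 : 93.7 : 29.3 : 3.1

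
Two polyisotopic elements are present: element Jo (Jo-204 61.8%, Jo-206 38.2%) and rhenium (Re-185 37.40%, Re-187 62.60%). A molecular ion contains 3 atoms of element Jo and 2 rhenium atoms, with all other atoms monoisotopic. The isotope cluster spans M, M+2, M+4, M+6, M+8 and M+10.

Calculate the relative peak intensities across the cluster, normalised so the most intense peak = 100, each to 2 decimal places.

Element Jo pattern (n=3): 0.23602903 : 0.4376849 : 0.2705431 : 0.05574297
Rhenium pattern (n=2): 0.139876 : 0.468248 : 0.391876
Convolve the two distributions (both contribute in 2-u steps):
  M: 0.23602903×0.139876 = 0.033015
  M+2: 0.23602903×0.468248 + 0.4376849×0.139876 = 0.171742
  M+4: 0.23602903×0.391876 + 0.4376849×0.468248 + 0.2705431×0.139876 = 0.335282
  M+6: 0.4376849×0.391876 + 0.2705431×0.468248 + 0.05574297×0.139876 = 0.305997
  M+8: 0.2705431×0.391876 + 0.05574297×0.468248 = 0.132121
  M+10: 0.05574297×0.391876 = 0.021844
Scale to base peak (0.335282) = 100: 9.85 : 51.22 : 100.00 : 91.27 : 39.41 : 6.52

9.85 : 51.22 : 100.00 : 91.27 : 39.41 : 6.52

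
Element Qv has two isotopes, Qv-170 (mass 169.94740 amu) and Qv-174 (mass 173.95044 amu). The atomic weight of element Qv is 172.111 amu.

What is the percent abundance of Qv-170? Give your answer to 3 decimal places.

Writing the weighted mean with unknown fraction x of Qv-170:
169.94740·x + 173.95044·(1 − x) = 172.111
(169.94740 − 173.95044)·x = 172.111 − 173.95044
x = -1.83944 / -4.00304 = 0.45951 → 45.951% Qv-170, 54.049% Qv-174.

45.951%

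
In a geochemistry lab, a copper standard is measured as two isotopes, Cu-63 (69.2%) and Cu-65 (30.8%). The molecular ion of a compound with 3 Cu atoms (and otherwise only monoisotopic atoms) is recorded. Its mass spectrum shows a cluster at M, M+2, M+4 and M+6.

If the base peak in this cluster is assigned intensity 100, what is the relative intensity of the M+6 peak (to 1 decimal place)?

Binomial terms of (0.692 + 0.308)^3: M 0.3314, M+2 0.4425, M+4 0.1969, M+6 0.0292 → M+2 is the base peak.
P(M+2) = C(3,1) × 0.692^2 × 0.308^1 = 3 × 0.478864 × 0.3080 = 0.442470 (base)
P(M+6) = C(3,3) × 0.692^0 × 0.308^3 = 1 × 1.0000 × 0.02921811 = 0.029218
Relative intensity = 0.029218 / 0.442470 × 100 = 6.6

6.6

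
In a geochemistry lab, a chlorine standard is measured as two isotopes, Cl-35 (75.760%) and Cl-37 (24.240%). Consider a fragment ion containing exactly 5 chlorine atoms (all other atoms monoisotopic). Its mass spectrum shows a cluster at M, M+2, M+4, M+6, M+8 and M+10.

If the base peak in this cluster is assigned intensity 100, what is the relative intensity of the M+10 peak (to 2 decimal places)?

Term probabilities: M 0.2496, M+2 0.3993, M+4 0.2555, M+6 0.0817, M+8 0.0131, M+10 0.0008. Base peak = M+2.
P(M+2) = C(5,1) × 0.75760^4 × 0.24240^1 = 5 × 0.32942751 × 0.2424 = 0.399266 (base)
P(M+10) = C(5,5) × 0.75760^0 × 0.24240^5 = 1 × 1.0000 × 0.00083688 = 0.000837
Relative intensity = 0.000837 / 0.399266 × 100 = 0.21

0.21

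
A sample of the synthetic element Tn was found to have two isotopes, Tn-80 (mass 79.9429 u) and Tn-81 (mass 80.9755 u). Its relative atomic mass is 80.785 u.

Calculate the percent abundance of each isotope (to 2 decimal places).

Tn-80: 18.45%, Tn-81: 81.55%

Writing the weighted mean with unknown fraction x of Tn-80:
79.9429·x + 80.9755·(1 − x) = 80.785
(79.9429 − 80.9755)·x = 80.785 − 80.9755
x = -0.1905 / -1.0326 = 0.18449 → 18.45% Tn-80, 81.55% Tn-81.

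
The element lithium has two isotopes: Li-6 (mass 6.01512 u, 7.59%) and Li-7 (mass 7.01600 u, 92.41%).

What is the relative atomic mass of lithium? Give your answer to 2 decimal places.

6.94 u

Weight each isotope mass by its fractional abundance: 0.0759 × 6.01512 + 0.9241 × 7.01600
= 0.456548 + 6.483486 = 6.940034 u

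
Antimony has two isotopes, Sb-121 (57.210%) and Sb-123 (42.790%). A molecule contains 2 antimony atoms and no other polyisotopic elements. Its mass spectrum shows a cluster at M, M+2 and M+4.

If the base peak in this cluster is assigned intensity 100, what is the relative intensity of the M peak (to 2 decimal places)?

66.85

Term probabilities: M 0.3273, M+2 0.4896, M+4 0.1831. Base peak = M+2.
P(M+2) = C(2,1) × 0.57210^1 × 0.42790^1 = 2 × 0.5721 × 0.4279 = 0.489603 (base)
P(M) = C(2,0) × 0.57210^2 × 0.42790^0 = 1 × 0.32729841 × 1.0000 = 0.327298
Relative intensity = 0.327298 / 0.489603 × 100 = 66.85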